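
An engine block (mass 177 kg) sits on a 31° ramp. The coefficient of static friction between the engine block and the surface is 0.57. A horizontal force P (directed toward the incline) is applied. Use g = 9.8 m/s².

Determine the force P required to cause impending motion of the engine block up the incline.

At impending motion up the slope, friction acts down-slope at its limit: f = μ_s N.
Perpendicular to the incline: N = m g cos θ + P sin θ.
Along the incline: P cos θ = m g sin θ + μ_s N = m g sin θ + μ_s (m g cos θ + P sin θ).
Solving, P (cos θ − μ_s sin θ) = m g (sin θ + μ_s cos θ), so P = 177×9.8×(sin 31° + 0.57 cos 31°)/(cos 31° − 0.57 sin 31°) = 1730×1.004/0.5636 = 3090 N.

P ≈ 3090 N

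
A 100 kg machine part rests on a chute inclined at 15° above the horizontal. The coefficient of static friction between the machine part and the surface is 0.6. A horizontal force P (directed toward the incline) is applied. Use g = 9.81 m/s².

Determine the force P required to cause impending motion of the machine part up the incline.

P ≈ 1010 N

At impending motion up the slope, friction acts down-slope at its limit: f = μ_s N.
Perpendicular to the incline: N = m g cos θ + P sin θ.
Along the incline: P cos θ = m g sin θ + μ_s N = m g sin θ + μ_s (m g cos θ + P sin θ).
Solving, P (cos θ − μ_s sin θ) = m g (sin θ + μ_s cos θ), so P = 100×9.81×(sin 15° + 0.6 cos 15°)/(cos 15° − 0.6 sin 15°) = 981×0.8384/0.8106 = 1010 N.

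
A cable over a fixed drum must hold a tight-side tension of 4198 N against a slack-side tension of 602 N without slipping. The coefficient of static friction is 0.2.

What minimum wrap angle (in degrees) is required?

β_min ≈ 556°

T₂/T₁ = e^{μβ} → β = ln(T₂/T₁)/μ.
β = ln(4198/602)/0.2 = 1.942/0.2 = 9.711 rad.
In degrees: β = 9.711 × 180/π = 556°.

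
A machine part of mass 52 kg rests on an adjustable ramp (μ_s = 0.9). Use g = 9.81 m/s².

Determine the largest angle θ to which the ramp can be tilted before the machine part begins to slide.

At the slip threshold, m g sin θ = μ_s · m g cos θ, so tan θ = μ_s.
θ_max = arctan(0.9) = 42°.

θ_max ≈ 42°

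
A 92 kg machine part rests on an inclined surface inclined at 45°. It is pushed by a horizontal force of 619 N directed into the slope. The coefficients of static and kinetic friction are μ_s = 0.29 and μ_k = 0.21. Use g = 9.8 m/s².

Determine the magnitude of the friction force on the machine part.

The horizontal push has a component P sin θ into the surface, so N = m g cos θ + P sin θ = 637.5 + 437.7 = 1075 N.
Parallel to the incline: P cos θ − m g sin θ = 437.7 − 637.5 = -199.8 N; the friction needed to balance this is 199.8 N acting up the slope.
Maximum static friction: μ_s N = 0.29 × 1075 = 311.8 N.
|f_req| = 199.8 ≤ 311.8 N → the machine part is in equilibrium; friction equals the required value.

f ≈ 200 N (up the incline)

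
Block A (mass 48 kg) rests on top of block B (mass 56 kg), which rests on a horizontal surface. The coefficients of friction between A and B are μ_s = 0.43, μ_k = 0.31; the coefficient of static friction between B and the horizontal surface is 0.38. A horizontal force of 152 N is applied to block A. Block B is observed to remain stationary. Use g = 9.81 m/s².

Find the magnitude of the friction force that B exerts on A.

f ≈ 152 N

The normal force B exerts on A is simply A's weight, N₁ = 470.9 N.
Maximum static friction on A from B: μ_s N₁ = 0.43×470.9 = 202.5 N.
P = 152 N is within that limit, so A and B move together (both at rest); the A–B friction is simply f₁ = P = 152 N.
By Newton's third law B feels 152 N forward from A. With B stationary, the floor's static friction on B balances it: f₂ = 152 N (well within μ_s(m_A+m_B)g = 387.7 N).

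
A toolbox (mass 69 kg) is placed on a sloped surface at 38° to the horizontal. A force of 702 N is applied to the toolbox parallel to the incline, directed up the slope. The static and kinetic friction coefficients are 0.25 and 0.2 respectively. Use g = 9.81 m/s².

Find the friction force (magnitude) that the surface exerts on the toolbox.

f ≈ 107 N (down the incline)

The normal reaction is N = m g cos θ = 533.4 N.
For equilibrium along the incline the friction force must supply f = m g sin θ − P = 416.7 − 702 = -285.3 N (positive meaning up-slope).
Static friction can supply at most μ_s N = 133.3 N.
|-285.3| exceeds 133.3 N, so the toolbox slips up-slope; friction is kinetic, f = μ_k N = 0.2×533.4 = 107 N.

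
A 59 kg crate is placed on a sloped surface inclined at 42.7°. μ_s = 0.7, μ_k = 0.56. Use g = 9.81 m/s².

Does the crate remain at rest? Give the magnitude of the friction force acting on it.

f ≈ 238 N

N = m g cos θ = 425 N.
Down-slope weight component: m g sin θ = 393 N.
μ_s N = 298 N.
393 > 298 N, so it slides; kinetic friction f = μ_k N = 0.56×425 = 238 N.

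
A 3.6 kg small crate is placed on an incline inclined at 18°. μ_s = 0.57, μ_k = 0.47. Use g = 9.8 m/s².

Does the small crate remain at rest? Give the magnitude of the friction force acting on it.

N = m g cos θ = 33.6 N.
Down-slope weight component: m g sin θ = 10.9 N.
μ_s N = 19.1 N.
10.9 ≤ 19.1 N, so it stays put; friction = 10.9 N.

f ≈ 10.9 N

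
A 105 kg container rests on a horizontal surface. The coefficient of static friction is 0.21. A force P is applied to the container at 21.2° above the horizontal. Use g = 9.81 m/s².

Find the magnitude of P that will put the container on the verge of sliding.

P ≈ 215 N

N = m g − P sin α (the pull lifts the container).
At impending slip, P cos α = μ_s N = μ_s (m g − P sin α).
Solving: P (cos α + μ_s sin α) = μ_s m g → P = 0.21×1030/(cos 21.2° + 0.21 sin 21.2°) = 216/1.008 = 215 N.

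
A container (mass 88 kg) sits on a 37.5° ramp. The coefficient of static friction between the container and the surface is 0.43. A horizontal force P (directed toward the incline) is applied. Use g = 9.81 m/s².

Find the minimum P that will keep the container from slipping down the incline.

The container tends to slide down (tan θ > μ_s), so at the point of impending slip friction acts up-slope at its limit: f = μ_s N.
Perpendicular to the incline: N = m g cos θ + P sin θ.
Along the incline: P cos θ + μ_s N = m g sin θ, i.e. P cos θ + μ_s (m g cos θ + P sin θ) = m g sin θ.
Solving, P (cos θ + μ_s sin θ) = m g (sin θ − μ_s cos θ), so P = 863×0.2676/1.055 = 219 N.

P_min ≈ 219 N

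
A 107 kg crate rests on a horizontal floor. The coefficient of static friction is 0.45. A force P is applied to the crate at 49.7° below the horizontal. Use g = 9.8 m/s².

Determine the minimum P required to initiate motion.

N = m g + P sin α (the push presses the crate into the horizontal floor).
At impending slip, P cos α = μ_s N = μ_s (m g + P sin α).
Solving: P (cos α − μ_s sin α) = μ_s m g → P = 0.45×1050/(cos 49.7° − 0.45 sin 49.7°) = 472/0.3036 = 1550 N.

P ≈ 1550 N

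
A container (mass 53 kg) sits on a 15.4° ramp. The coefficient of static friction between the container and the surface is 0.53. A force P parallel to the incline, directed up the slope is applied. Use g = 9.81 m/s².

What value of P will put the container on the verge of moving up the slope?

P ≈ 404 N

At impending motion up the slope, friction acts down-slope at its limit: f = μ_s N.
P is parallel to the surface, so N = m g cos θ = 501 N.
Along the incline: P = m g sin θ + μ_s N = 138 + 0.53×501 = 404 N.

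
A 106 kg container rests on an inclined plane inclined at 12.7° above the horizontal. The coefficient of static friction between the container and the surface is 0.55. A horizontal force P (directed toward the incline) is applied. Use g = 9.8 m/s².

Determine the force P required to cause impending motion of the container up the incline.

P ≈ 919 N

At impending motion up the slope, friction acts down-slope at its limit: f = μ_s N.
Perpendicular to the incline: N = m g cos θ + P sin θ.
Along the incline: P cos θ = m g sin θ + μ_s N = m g sin θ + μ_s (m g cos θ + P sin θ).
Solving, P (cos θ − μ_s sin θ) = m g (sin θ + μ_s cos θ), so P = 106×9.8×(sin 12.7° + 0.55 cos 12.7°)/(cos 12.7° − 0.55 sin 12.7°) = 1040×0.7564/0.8546 = 919 N.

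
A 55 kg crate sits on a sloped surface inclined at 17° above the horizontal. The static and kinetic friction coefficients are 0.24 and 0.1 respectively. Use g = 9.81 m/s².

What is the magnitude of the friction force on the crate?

f ≈ 51.6 N (up the incline)

The normal reaction is N = m g cos θ = 516 N.
For equilibrium along the incline, friction must balance the weight component: f = m g sin θ = 157.7 N up the slope.
Maximum static friction available: μ_s N = 0.24 × 516 = 123.8 N.
Since |157.7| > 123.8 N, static friction cannot hold it; the crate slides down the incline and kinetic friction applies: f = μ_k N = 0.1 × 516 = 51.6 N.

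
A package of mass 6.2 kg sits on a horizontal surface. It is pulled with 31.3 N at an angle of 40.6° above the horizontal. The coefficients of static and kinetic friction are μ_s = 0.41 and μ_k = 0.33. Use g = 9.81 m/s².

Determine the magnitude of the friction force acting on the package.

f ≈ 13.3 N

Vertical equilibrium gives N = m g − P sin α = 40.45 N.
The horizontal driving force is P cos α = 23.77 N, so equilibrium needs friction f = 23.77 N.
The static-friction limit is μ_s N = 16.59 N.
The required friction exceeds μ_s N, so the package moves and f = μ_k N = 13.3 N.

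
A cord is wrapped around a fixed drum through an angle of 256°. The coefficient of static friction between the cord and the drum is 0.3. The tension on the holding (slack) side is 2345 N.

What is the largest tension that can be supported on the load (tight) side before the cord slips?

At impending slip the capstan equation gives T₂/T₁ = e^{μβ} with β in radians.
β = 256° × π/180 = 4.468 rad.
e^{μβ} = e^{0.3×4.468} = 3.821.
T₂ = T₁ · e^{μβ} = 2345 × 3.821 = 8960 N.

T_max ≈ 8960 N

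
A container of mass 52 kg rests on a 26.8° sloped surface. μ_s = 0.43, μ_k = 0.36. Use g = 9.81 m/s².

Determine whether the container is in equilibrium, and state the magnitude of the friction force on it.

f ≈ 164 N

N = m g cos θ = 455 N.
Down-slope weight component: m g sin θ = 230 N.
μ_s N = 196 N.
230 > 196 N, so it slides; kinetic friction f = μ_k N = 0.36×455 = 164 N.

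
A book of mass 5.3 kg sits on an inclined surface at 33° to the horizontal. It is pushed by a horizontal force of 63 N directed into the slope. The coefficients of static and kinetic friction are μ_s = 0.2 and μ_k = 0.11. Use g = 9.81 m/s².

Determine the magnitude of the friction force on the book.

Normal direction: N = m g cos θ + P sin θ = 77.92 N.
Parallel to the incline: P cos θ − m g sin θ = 52.84 − 28.32 = 24.52 N; the friction needed to balance this is 24.52 N acting down the slope.
Maximum static friction: μ_s N = 0.2 × 77.92 = 15.58 N.
The required 24.52 N exceeds the static limit, so the book slides up-slope and f = μ_k N = 0.11×77.92 = 8.57 N.

f ≈ 8.57 N (down the incline)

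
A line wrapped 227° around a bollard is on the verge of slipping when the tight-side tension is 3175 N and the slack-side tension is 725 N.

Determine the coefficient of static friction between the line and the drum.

μ ≈ 0.373

T₂/T₁ = e^{μβ} → μ = ln(T₂/T₁)/β.
β = 227° = 3.962 rad.
μ = ln(3175/725)/3.962 = ln(4.379)/3.962 = 0.373.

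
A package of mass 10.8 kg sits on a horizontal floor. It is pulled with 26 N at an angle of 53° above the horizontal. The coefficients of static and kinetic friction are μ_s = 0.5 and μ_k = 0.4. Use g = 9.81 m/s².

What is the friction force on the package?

N = m g − P sin α = 105.9 − 26×sin 53° = 85.18 N.
For equilibrium, f = P cos α = 26×cos 53° = 15.65 N.
The static-friction limit is μ_s N = 42.59 N.
15.65 ≤ 42.59 N → static; friction equals the required 15.6 N.

f ≈ 15.6 N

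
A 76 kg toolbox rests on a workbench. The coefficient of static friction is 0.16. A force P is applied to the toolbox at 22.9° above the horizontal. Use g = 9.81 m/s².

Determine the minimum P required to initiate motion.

N = m g − P sin α (the pull lifts the toolbox).
At impending slip, P cos α = μ_s N = μ_s (m g − P sin α).
Solving: P (cos α + μ_s sin α) = μ_s m g → P = 0.16×746/(cos 22.9° + 0.16 sin 22.9°) = 119/0.9834 = 121 N.

P ≈ 121 N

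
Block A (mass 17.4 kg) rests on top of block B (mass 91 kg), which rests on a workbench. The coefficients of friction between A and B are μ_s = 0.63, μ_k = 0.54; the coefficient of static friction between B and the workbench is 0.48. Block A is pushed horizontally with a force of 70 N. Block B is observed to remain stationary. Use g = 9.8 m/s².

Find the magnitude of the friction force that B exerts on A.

The normal force B exerts on A is simply A's weight, N₁ = 170.5 N.
So the A–B interface can sustain at most μ_s N₁ = 107.4 N of static friction.
Since P = 70 N ≤ 107.4 N, A does not slip on B; friction on A equals P = 70 N.
By Newton's third law B feels 70 N forward from A. With B stationary, the floor's static friction on B balances it: f₂ = 70 N (well within μ_s(m_A+m_B)g = 509.9 N).

f ≈ 70 N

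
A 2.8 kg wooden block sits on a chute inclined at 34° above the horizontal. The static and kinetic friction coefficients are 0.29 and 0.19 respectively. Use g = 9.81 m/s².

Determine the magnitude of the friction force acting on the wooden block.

f ≈ 4.33 N (up the incline)

Perpendicular to the surface, N = m g cos θ = 2.8·9.81·cos 34° = 22.77 N.
Along the slope the weight component is m g sin θ = 15.36 N; friction must supply exactly this, acting up-slope.
The static-friction ceiling is μ_s N = 0.29 × 22.77 = 6.604 N.
Since |15.36| > 6.604 N, static friction cannot hold it; the wooden block slides down the incline and kinetic friction applies: f = μ_k N = 0.19 × 22.77 = 4.33 N.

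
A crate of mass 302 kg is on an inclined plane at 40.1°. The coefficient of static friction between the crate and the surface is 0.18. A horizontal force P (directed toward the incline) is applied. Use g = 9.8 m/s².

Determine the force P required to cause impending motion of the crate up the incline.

At impending motion up the slope, friction acts down-slope at its limit: f = μ_s N.
Perpendicular to the incline: N = m g cos θ + P sin θ.
Along the incline: P cos θ = m g sin θ + μ_s N = m g sin θ + μ_s (m g cos θ + P sin θ).
Solving, P (cos θ − μ_s sin θ) = m g (sin θ + μ_s cos θ), so P = 302×9.8×(sin 40.1° + 0.18 cos 40.1°)/(cos 40.1° − 0.18 sin 40.1°) = 2960×0.7818/0.649 = 3570 N.

P ≈ 3570 N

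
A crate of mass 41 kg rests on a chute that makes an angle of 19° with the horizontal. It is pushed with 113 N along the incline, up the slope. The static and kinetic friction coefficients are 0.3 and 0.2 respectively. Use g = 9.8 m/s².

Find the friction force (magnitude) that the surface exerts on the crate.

f ≈ 17.8 N (up the incline)

Perpendicular to the surface, N = m g cos θ = 41·9.8·cos 19° = 379.9 N.
The friction needed for equilibrium is m g sin θ − P = 130.8 − 113 = 17.81 N, measured positive up-slope.
Maximum static friction available: μ_s N = 0.3 × 379.9 = 114 N.
Since |17.81| ≤ 114 N, the crate remains in static equilibrium and friction takes exactly the required value.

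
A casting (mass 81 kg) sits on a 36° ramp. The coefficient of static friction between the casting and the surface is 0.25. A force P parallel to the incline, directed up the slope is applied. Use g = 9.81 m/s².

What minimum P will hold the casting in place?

P_min ≈ 306 N

The casting tends to slide down (tan θ > μ_s), so at the point of impending slip friction acts up-slope at its limit: f = μ_s N.
P is parallel to the surface, so N = m g cos θ = 643 N.
Along the incline: P + μ_s N = m g sin θ, so P = 467 − 0.25×643 = 306 N.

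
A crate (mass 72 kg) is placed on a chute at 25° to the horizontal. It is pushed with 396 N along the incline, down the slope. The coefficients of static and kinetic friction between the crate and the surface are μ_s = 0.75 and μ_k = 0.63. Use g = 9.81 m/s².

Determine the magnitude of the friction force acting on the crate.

Perpendicular to the surface, N = m g cos θ = 72·9.81·cos 25° = 640.1 N.
For equilibrium along the incline the friction force must supply f = m g sin θ + P = 298.5 + 396 = 694.5 N (positive meaning up-slope).
Maximum static friction available: μ_s N = 0.75 × 640.1 = 480.1 N.
Since |694.5| > 480.1 N, static friction cannot hold it; the crate slides down the incline and kinetic friction applies: f = μ_k N = 0.63 × 640.1 = 403 N.

f ≈ 403 N (up the incline)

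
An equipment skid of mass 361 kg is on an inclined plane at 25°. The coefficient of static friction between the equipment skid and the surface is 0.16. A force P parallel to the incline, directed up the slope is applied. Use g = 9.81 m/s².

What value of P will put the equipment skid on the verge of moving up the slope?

At impending motion up the slope, friction acts down-slope at its limit: f = μ_s N.
P is parallel to the surface, so N = m g cos θ = 3210 N.
Along the incline: P = m g sin θ + μ_s N = 1500 + 0.16×3210 = 2010 N.

P ≈ 2010 N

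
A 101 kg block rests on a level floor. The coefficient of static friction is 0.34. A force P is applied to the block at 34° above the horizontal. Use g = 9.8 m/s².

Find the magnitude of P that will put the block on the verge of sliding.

N = m g − P sin α (the pull lifts the block).
At impending slip, P cos α = μ_s N = μ_s (m g − P sin α).
Solving: P (cos α + μ_s sin α) = μ_s m g → P = 0.34×990/(cos 34° + 0.34 sin 34°) = 337/1.019 = 330 N.

P ≈ 330 N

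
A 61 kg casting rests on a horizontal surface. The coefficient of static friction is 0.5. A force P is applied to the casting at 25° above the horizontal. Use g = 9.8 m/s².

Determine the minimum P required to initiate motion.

N = m g − P sin α (the pull lifts the casting).
At impending slip, P cos α = μ_s N = μ_s (m g − P sin α).
Solving: P (cos α + μ_s sin α) = μ_s m g → P = 0.5×598/(cos 25° + 0.5 sin 25°) = 299/1.118 = 267 N.

P ≈ 267 N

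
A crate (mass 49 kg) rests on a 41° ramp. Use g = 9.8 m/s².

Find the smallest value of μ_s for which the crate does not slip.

μ_s,min ≈ 0.869

At the slip threshold m g sin θ = μ_s m g cos θ, so μ_s,min = tan θ.
μ_s,min = tan 41° = 0.869.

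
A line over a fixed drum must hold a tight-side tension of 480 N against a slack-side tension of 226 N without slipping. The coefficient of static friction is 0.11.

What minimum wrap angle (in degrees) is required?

T₂/T₁ = e^{μβ} → β = ln(T₂/T₁)/μ.
β = ln(480/226)/0.11 = 0.7533/0.11 = 6.848 rad.
In degrees: β = 6.848 × 180/π = 392°.

β_min ≈ 392°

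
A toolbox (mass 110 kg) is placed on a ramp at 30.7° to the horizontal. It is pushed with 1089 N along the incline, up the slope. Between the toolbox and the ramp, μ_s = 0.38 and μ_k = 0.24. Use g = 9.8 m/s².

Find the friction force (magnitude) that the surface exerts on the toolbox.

f ≈ 222 N (down the incline)

Normal force: N = m g cos θ = 110 × 9.8 × cos 30.7° = 926.9 N.
For equilibrium along the incline the friction force must supply f = m g sin θ − P = 550.4 − 1089 = -538.6 N (positive meaning up-slope).
Static friction can supply at most μ_s N = 352.2 N.
|-538.6| exceeds 352.2 N, so the toolbox slips up-slope; friction is kinetic, f = μ_k N = 0.24×926.9 = 222 N.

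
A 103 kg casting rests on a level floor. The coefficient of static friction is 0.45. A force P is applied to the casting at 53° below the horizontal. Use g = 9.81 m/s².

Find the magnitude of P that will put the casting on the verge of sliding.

N = m g + P sin α (the push presses the casting into the level floor).
At impending slip, P cos α = μ_s N = μ_s (m g + P sin α).
Solving: P (cos α − μ_s sin α) = μ_s m g → P = 0.45×1010/(cos 53° − 0.45 sin 53°) = 455/0.2424 = 1880 N.

P ≈ 1880 N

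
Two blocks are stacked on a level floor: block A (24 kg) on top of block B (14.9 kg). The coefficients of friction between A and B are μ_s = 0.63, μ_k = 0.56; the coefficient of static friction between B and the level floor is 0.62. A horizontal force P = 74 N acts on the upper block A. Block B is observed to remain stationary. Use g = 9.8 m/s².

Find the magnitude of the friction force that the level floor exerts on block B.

Normal force at the A–B interface: N₁ = m_A g = 235.2 N.
So the A–B interface can sustain at most μ_s N₁ = 148.2 N of static friction.
Since P = 74 N ≤ 148.2 N, A does not slip on B; friction on A equals P = 74 N.
B experiences an equal 74 N forward from A (third law). B is in equilibrium, so the floor supplies f₂ = 74 N of static friction (limit μ_s(m_A+m_B)g = 236.4 N, not exceeded).

f ≈ 74 N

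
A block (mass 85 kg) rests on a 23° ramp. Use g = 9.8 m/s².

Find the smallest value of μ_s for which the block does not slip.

At the slip threshold m g sin θ = μ_s m g cos θ, so μ_s,min = tan θ.
μ_s,min = tan 23° = 0.424.

μ_s,min ≈ 0.424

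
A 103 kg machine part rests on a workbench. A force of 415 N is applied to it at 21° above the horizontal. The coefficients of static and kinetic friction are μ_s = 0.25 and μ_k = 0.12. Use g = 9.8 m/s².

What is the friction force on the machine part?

f ≈ 103 N

The vertical component of P reduces the normal force: N = m g − P sin α = 1009 − 148.7 = 860.7 N.
Horizontally, friction must balance P cos α = 387.4 N.
μ_s N = 0.25 × 860.7 = 215.2 N.
387.4 > 215.2 N → the machine part slides; f = μ_k N = 0.12×860.7 = 103 N.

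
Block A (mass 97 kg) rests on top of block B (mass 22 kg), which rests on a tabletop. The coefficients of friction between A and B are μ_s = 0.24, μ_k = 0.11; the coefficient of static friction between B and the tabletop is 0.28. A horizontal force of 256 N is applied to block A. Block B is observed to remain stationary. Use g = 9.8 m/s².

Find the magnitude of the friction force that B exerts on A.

The normal force B exerts on A is simply A's weight, N₁ = 950.6 N.
So the A–B interface can sustain at most μ_s N₁ = 228.1 N of static friction.
Since P = 256 N > 228.1 N, A slides on B; the A–B friction is kinetic: f₁ = μ_k N₁ = 0.11×950.6 = 105 N.
B experiences an equal 105 N forward from A (third law). B is in equilibrium, so the floor supplies f₂ = 105 N of static friction (limit μ_s(m_A+m_B)g = 326.5 N, not exceeded).

f ≈ 105 N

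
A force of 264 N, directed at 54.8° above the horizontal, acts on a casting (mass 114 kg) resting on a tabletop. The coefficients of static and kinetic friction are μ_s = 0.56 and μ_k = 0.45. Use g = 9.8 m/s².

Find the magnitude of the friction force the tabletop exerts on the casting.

N = m g − P sin α = 1117 − 264×sin 54.8° = 901.5 N.
Horizontally, friction must balance P cos α = 152.2 N.
μ_s N = 0.56 × 901.5 = 504.8 N.
152.2 ≤ 504.8 N → static; friction equals the required 152 N.

f ≈ 152 N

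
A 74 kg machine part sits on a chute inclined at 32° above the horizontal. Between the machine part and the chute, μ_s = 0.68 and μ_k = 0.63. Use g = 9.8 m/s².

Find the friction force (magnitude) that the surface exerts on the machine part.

Normal force: N = m g cos θ = 74 × 9.8 × cos 32° = 615 N.
Along the slope the weight component is m g sin θ = 384.3 N; friction must supply exactly this, acting up-slope.
Maximum static friction available: μ_s N = 0.68 × 615 = 418.2 N.
Since |384.3| ≤ 418.2 N, no slip — friction simply equals what equilibrium demands.

f ≈ 384 N (up the incline)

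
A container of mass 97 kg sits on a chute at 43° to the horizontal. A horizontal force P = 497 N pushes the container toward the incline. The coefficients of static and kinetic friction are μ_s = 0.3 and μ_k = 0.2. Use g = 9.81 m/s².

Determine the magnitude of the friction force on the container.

f ≈ 285 N (up the incline)

Normal direction: N = m g cos θ + P sin θ = 1035 N.
Along the incline, the net driving force (taking up-slope positive) is P cos θ − m g sin θ = 363.5 − 649 = -285.5 N, so equilibrium requires friction f = 285.5 N (up-slope).
Maximum static friction: μ_s N = 0.3 × 1035 = 310.5 N.
Since 285.5 N is within the 310.5 N limit, the container stays put and friction is exactly 285 N.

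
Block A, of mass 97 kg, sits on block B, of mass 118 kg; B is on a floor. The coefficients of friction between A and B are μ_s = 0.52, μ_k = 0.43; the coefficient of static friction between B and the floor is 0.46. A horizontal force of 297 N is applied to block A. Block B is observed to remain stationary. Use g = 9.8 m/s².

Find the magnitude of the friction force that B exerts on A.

f ≈ 297 N

Normal force at the A–B interface: N₁ = m_A g = 950.6 N.
Maximum static friction on A from B: μ_s N₁ = 0.52×950.6 = 494.3 N.
Since P = 297 N ≤ 494.3 N, A does not slip on B; friction on A equals P = 297 N.
By Newton's third law B feels 297 N forward from A. With B stationary, the floor's static friction on B balances it: f₂ = 297 N (well within μ_s(m_A+m_B)g = 969.2 N).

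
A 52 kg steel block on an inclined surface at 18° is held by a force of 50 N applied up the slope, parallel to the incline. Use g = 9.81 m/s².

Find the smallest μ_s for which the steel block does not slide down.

N = m g cos θ = 485.2 N.
Friction must make up the shortfall along the incline: f = m g sin θ − P = 157.6 − 50 = 107.6 N.
At the threshold f = μ_s N, so μ_s,min = 107.6/485.2 = 0.222.

μ_s,min ≈ 0.222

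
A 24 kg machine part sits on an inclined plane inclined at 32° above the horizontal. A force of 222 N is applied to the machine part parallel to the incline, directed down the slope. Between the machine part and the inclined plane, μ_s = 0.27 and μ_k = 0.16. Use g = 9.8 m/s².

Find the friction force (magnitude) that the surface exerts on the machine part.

f ≈ 31.9 N (up the incline)

Perpendicular to the surface, N = m g cos θ = 24·9.8·cos 32° = 199.5 N.
The friction needed for equilibrium is m g sin θ + P = 124.6 + 222 = 346.6 N, measured positive up-slope.
The static-friction ceiling is μ_s N = 0.27 × 199.5 = 53.85 N.
Since |346.6| > 53.85 N, static friction cannot hold it; the machine part slides down the incline and kinetic friction applies: f = μ_k N = 0.16 × 199.5 = 31.9 N.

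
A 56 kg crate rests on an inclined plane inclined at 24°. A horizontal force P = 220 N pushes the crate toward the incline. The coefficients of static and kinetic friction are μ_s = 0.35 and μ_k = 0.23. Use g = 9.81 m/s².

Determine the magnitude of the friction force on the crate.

f ≈ 22.5 N (up the incline)

Normal direction: N = m g cos θ + P sin θ = 591.3 N.
Parallel to the incline: P cos θ − m g sin θ = 201 − 223.4 = -22.46 N; the friction needed to balance this is 22.46 N acting up the slope.
The limit of static friction is μ_s N = 207 N.
|f_req| = 22.46 ≤ 207 N → the crate is in equilibrium; friction equals the required value.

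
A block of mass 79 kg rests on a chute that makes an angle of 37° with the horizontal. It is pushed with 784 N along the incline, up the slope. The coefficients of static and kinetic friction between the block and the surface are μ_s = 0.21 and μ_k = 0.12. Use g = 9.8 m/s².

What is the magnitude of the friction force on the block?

Normal force: N = m g cos θ = 79 × 9.8 × cos 37° = 618.3 N.
For equilibrium along the incline the friction force must supply f = m g sin θ − P = 465.9 − 784 = -318.1 N (positive meaning up-slope).
Maximum static friction available: μ_s N = 0.21 × 618.3 = 129.8 N.
Since |-318.1| > 129.8 N, static friction cannot hold it; the block slides up the incline and kinetic friction applies: f = μ_k N = 0.12 × 618.3 = 74.2 N.

f ≈ 74.2 N (down the incline)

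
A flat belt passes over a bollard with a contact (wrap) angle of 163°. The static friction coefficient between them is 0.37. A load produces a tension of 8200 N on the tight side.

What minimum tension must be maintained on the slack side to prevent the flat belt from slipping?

T_min ≈ 2860 N

Capstan equation at impending slip: T_tight/T_slack = e^{μβ}.
β = 163° = 2.845 rad; e^{μβ} = e^{0.37×2.845} = 2.865.
T_slack = T_tight / e^{μβ} = 8200 / 2.865 = 2860 N.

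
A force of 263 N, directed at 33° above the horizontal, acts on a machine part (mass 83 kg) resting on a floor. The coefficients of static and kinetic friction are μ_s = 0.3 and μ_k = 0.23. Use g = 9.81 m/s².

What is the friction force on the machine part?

The vertical component of P reduces the normal force: N = m g − P sin α = 814.2 − 143.2 = 671 N.
For equilibrium, f = P cos α = 263×cos 33° = 220.6 N.
The static-friction limit is μ_s N = 201.3 N.
The required friction exceeds μ_s N, so the machine part moves and f = μ_k N = 154 N.

f ≈ 154 N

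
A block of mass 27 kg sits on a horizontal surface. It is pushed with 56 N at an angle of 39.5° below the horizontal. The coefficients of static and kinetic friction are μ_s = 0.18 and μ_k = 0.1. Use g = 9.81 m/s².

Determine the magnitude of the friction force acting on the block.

f ≈ 43.2 N

N = m g + P sin α = 264.9 + 56×sin 39.5° = 300.5 N.
The horizontal driving force is P cos α = 43.21 N, so equilibrium needs friction f = 43.21 N.
μ_s N = 0.18 × 300.5 = 54.09 N.
43.21 ≤ 54.09 N → static; friction equals the required 43.2 N.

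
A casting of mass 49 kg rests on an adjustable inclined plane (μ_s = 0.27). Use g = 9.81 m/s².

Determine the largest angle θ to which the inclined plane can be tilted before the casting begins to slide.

At the slip threshold, m g sin θ = μ_s · m g cos θ, so tan θ = μ_s.
θ_max = arctan(0.27) = 15.1°.

θ_max ≈ 15.1°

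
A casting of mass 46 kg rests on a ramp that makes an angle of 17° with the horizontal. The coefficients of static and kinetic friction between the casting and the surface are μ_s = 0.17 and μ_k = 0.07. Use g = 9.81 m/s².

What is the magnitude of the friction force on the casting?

The normal reaction is N = m g cos θ = 431.5 N.
Along the slope the weight component is m g sin θ = 131.9 N; friction must supply exactly this, acting up-slope.
The static-friction ceiling is μ_s N = 0.17 × 431.5 = 73.36 N.
Since |131.9| > 73.36 N, static friction cannot hold it; the casting slides down the incline and kinetic friction applies: f = μ_k N = 0.07 × 431.5 = 30.2 N.

f ≈ 30.2 N (up the incline)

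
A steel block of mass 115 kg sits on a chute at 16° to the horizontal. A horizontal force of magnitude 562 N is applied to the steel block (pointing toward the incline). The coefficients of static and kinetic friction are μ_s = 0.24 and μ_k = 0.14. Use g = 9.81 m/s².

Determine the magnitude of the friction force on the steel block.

f ≈ 229 N (down the incline)

Resolve perpendicular to the incline: N = m g cos θ + P sin θ = 115×9.81×cos 16° + 562×sin 16° = 1239 N.
Along the incline, the net driving force (taking up-slope positive) is P cos θ − m g sin θ = 540.2 − 311 = 229.3 N, so equilibrium requires friction f = -229.3 N (down-slope).
The limit of static friction is μ_s N = 297.4 N.
Since 229.3 N is within the 297.4 N limit, the steel block stays put and friction is exactly 229 N.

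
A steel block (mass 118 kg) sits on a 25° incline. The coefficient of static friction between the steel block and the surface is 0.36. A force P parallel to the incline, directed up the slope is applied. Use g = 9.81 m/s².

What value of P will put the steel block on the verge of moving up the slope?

At impending motion up the slope, friction acts down-slope at its limit: f = μ_s N.
P is parallel to the surface, so N = m g cos θ = 1050 N.
Along the incline: P = m g sin θ + μ_s N = 489 + 0.36×1050 = 867 N.

P ≈ 867 N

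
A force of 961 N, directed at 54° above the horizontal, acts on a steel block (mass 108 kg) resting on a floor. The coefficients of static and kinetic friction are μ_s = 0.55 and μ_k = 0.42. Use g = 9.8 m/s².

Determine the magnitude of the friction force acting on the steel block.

Vertical equilibrium gives N = m g − P sin α = 280.9 N.
The horizontal driving force is P cos α = 564.9 N, so equilibrium needs friction f = 564.9 N.
The static-friction limit is μ_s N = 154.5 N.
564.9 > 154.5 N → the steel block slides; f = μ_k N = 0.42×280.9 = 118 N.

f ≈ 118 N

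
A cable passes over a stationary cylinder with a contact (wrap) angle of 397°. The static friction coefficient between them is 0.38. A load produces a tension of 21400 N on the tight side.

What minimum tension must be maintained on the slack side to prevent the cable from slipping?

T_min ≈ 1540 N

Capstan equation at impending slip: T_tight/T_slack = e^{μβ}.
β = 397° = 6.929 rad; e^{μβ} = e^{0.38×6.929} = 13.92.
T_slack = T_tight / e^{μβ} = 21400 / 13.92 = 1540 N.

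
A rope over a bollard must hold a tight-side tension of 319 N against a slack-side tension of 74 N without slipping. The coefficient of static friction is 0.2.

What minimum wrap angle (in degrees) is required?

T₂/T₁ = e^{μβ} → β = ln(T₂/T₁)/μ.
β = ln(319/74)/0.2 = 1.461/0.2 = 7.306 rad.
In degrees: β = 7.306 × 180/π = 419°.

β_min ≈ 419°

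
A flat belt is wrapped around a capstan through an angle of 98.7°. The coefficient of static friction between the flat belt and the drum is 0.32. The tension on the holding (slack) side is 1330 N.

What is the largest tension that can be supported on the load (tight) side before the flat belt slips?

T_max ≈ 2310 N

At impending slip the capstan equation gives T₂/T₁ = e^{μβ} with β in radians.
β = 98.7° × π/180 = 1.723 rad.
e^{μβ} = e^{0.32×1.723} = 1.735.
T₂ = T₁ · e^{μβ} = 1330 × 1.735 = 2310 N.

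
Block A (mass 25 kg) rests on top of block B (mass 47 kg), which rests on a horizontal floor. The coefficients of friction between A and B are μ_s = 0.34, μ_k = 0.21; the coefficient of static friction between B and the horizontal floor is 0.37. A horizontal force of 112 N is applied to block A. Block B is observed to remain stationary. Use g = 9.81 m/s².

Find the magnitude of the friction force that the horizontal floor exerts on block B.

Normal force at the A–B interface: N₁ = m_A g = 245.2 N.
So the A–B interface can sustain at most μ_s N₁ = 83.39 N of static friction.
P = 112 N exceeds that limit, so A slips over B and the interface friction becomes kinetic: f₁ = μ_k N₁ = 0.21×245.2 = 51.5 N.
B experiences an equal 51.5 N forward from A (third law). B is in equilibrium, so the floor supplies f₂ = 51.5 N of static friction (limit μ_s(m_A+m_B)g = 261.3 N, not exceeded).

f ≈ 51.5 N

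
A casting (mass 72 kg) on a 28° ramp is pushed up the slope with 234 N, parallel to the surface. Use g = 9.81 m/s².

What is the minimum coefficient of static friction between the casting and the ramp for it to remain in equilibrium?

N = m g cos θ = 623.6 N.
Friction must make up the shortfall along the incline: f = m g sin θ − P = 331.6 − 234 = 97.6 N.
At the threshold f = μ_s N, so μ_s,min = 97.6/623.6 = 0.156.

μ_s,min ≈ 0.156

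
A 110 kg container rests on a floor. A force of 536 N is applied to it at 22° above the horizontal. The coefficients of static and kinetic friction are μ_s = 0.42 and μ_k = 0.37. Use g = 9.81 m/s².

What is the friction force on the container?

f ≈ 325 N

Vertical equilibrium gives N = m g − P sin α = 878.3 N.
For equilibrium, f = P cos α = 536×cos 22° = 497 N.
The static-friction limit is μ_s N = 368.9 N.
497 > 368.9 N → the container slides; f = μ_k N = 0.37×878.3 = 325 N.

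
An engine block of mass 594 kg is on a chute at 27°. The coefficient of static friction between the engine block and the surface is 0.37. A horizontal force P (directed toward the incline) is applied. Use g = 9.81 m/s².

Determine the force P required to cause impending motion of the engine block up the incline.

P ≈ 6320 N

At impending motion up the slope, friction acts down-slope at its limit: f = μ_s N.
Perpendicular to the incline: N = m g cos θ + P sin θ.
Along the incline: P cos θ = m g sin θ + μ_s N = m g sin θ + μ_s (m g cos θ + P sin θ).
Solving, P (cos θ − μ_s sin θ) = m g (sin θ + μ_s cos θ), so P = 594×9.81×(sin 27° + 0.37 cos 27°)/(cos 27° − 0.37 sin 27°) = 5830×0.7837/0.723 = 6320 N.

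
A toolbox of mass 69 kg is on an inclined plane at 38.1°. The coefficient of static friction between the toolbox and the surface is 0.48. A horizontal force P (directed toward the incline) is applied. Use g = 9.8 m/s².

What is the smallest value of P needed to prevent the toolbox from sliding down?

The toolbox tends to slide down (tan θ > μ_s), so at the point of impending slip friction acts up-slope at its limit: f = μ_s N.
Perpendicular to the incline: N = m g cos θ + P sin θ.
Along the incline: P cos θ + μ_s N = m g sin θ, i.e. P cos θ + μ_s (m g cos θ + P sin θ) = m g sin θ.
Solving, P (cos θ + μ_s sin θ) = m g (sin θ − μ_s cos θ), so P = 676×0.2393/1.083 = 149 N.

P_min ≈ 149 N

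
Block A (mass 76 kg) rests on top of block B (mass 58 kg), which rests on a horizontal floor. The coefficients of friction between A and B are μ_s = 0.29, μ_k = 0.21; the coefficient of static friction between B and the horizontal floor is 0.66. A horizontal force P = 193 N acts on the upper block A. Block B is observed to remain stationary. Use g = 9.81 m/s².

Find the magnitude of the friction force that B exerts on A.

Between the blocks, N₁ = m_A g = 745.6 N.
So the A–B interface can sustain at most μ_s N₁ = 216.2 N of static friction.
P = 193 N is within that limit, so A and B move together (both at rest); the A–B friction is simply f₁ = P = 193 N.
By Newton's third law B feels 193 N forward from A. With B stationary, the floor's static friction on B balances it: f₂ = 193 N (well within μ_s(m_A+m_B)g = 867.6 N).

f ≈ 193 N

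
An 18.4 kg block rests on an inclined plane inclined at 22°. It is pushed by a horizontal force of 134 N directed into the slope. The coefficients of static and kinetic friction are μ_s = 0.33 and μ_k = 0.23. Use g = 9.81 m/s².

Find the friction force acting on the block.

f ≈ 56.6 N (down the incline)

The horizontal push has a component P sin θ into the surface, so N = m g cos θ + P sin θ = 167.4 + 50.2 = 217.6 N.
Parallel to the incline: P cos θ − m g sin θ = 124.2 − 67.62 = 56.62 N; the friction needed to balance this is 56.62 N acting down the slope.
The limit of static friction is μ_s N = 71.79 N.
|f_req| = 56.62 ≤ 71.79 N → the block is in equilibrium; friction equals the required value.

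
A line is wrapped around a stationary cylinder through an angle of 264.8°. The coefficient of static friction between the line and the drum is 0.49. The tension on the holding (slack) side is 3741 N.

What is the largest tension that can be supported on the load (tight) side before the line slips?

T_max ≈ 36000 N

At impending slip the capstan equation gives T₂/T₁ = e^{μβ} with β in radians.
β = 264.8° × π/180 = 4.622 rad.
e^{μβ} = e^{0.49×4.622} = 9.627.
T₂ = T₁ · e^{μβ} = 3741 × 9.627 = 36000 N.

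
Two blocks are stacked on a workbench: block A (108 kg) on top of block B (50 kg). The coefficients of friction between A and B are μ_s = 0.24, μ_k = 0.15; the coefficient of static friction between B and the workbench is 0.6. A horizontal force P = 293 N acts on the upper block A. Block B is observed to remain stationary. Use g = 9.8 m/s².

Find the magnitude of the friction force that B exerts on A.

Between the blocks, N₁ = m_A g = 1058 N.
Maximum static friction on A from B: μ_s N₁ = 0.24×1058 = 254 N.
Since P = 293 N > 254 N, A slides on B; the A–B friction is kinetic: f₁ = μ_k N₁ = 0.15×1058 = 159 N.
By Newton's third law B feels 159 N forward from A. With B stationary, the floor's static friction on B balances it: f₂ = 159 N (well within μ_s(m_A+m_B)g = 929 N).

f ≈ 159 N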